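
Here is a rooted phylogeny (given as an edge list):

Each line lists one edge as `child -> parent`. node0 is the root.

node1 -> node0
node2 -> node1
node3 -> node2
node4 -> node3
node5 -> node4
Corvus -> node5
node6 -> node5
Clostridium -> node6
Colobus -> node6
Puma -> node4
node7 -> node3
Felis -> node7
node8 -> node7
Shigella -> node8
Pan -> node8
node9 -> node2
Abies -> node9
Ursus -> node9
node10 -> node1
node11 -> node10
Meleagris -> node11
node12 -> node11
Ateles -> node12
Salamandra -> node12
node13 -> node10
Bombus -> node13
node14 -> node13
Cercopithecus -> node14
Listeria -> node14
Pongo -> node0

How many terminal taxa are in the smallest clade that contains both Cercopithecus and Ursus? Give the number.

15

The MRCA of Cercopithecus and Ursus is the node subtending (((((Corvus,(Clostridium,Colobus)),Puma),(Felis,(Shigella,Pan))),(Abies,Ursus)),((Meleagris,(Ateles,Salamandra)),(Bombus,(Cercopithecus,Listeria)))).
That clade contains 15 terminal taxa: Abies, Ateles, Bombus, Cercopithecus, Clostridium, Colobus, Corvus, Felis, Listeria, Meleagris, Pan, Puma, Salamandra, Shigella, Ursus.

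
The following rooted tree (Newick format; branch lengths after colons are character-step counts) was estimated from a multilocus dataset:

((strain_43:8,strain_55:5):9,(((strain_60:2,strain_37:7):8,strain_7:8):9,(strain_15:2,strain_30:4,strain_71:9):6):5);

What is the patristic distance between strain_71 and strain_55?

34

The path runs strain_71 → … → MRCA → … → strain_55; the MRCA is the root of the tree.
Branch lengths along that path: 9 + 6 + 5 + 9 + 5 = 34.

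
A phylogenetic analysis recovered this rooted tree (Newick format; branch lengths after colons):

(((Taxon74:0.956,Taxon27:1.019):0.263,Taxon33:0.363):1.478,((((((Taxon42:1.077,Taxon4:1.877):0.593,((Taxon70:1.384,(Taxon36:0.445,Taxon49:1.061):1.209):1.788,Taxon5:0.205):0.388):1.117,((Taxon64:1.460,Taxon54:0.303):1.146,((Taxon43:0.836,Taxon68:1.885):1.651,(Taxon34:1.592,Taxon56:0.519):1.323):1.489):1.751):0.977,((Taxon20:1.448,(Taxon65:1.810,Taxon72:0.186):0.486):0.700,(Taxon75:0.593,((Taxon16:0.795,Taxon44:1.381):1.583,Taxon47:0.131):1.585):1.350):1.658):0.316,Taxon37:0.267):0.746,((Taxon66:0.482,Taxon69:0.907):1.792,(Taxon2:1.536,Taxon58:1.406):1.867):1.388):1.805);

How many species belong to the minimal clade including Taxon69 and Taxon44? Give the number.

The MRCA of Taxon69 and Taxon44 is the node subtending ((((((Taxon42,Taxon4),((Taxon70,(Taxon36,Taxon49)),Taxon5)),((Taxon64,Taxon54),((Taxon43,Taxon68),(Taxon34,Taxon56)))),((Taxon20,(Taxon65,Taxon72)),(Taxon75,((Taxon16,Taxon44),Taxon47)))),Taxon37),((Taxon66,Taxon69),(Taxon2,Taxon58))).
That clade contains 24 terminal taxa: Taxon16, Taxon2, Taxon20, Taxon34, Taxon36, Taxon37, Taxon4, Taxon42, Taxon43, Taxon44, Taxon47, Taxon49, Taxon5, Taxon54, Taxon56, Taxon58, Taxon64, Taxon65, Taxon66, Taxon68, Taxon69, Taxon70, Taxon72, Taxon75.

24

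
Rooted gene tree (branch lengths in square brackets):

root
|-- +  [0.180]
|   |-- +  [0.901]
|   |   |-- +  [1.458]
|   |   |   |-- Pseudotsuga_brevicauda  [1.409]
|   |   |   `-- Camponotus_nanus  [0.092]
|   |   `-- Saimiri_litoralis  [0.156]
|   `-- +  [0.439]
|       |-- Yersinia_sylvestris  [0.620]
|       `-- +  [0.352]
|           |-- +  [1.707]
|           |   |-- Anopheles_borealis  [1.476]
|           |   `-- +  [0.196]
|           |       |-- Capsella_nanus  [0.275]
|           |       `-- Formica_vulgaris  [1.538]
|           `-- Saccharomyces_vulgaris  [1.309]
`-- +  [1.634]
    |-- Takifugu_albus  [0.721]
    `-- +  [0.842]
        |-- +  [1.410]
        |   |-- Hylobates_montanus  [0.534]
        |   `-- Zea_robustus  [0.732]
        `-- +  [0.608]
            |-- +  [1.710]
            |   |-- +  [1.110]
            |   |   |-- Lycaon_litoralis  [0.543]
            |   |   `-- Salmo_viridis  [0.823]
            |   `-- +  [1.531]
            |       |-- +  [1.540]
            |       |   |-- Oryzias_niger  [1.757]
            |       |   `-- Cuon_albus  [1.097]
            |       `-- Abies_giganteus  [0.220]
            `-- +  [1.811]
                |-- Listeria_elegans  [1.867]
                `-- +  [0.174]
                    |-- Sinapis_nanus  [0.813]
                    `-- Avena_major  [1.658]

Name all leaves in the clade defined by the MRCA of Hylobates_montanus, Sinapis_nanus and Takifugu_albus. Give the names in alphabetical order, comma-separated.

Tracing Hylobates_montanus: it sits inside (Hylobates_montanus,Zea_robustus).
Tracing Sinapis_nanus: it sits inside (Sinapis_nanus,Avena_major).
Tracing Takifugu_albus: it sits inside (Takifugu_albus,((Hylobates_montanus,Zea_robustus),(((Lycaon_litoralis,Salmo_viridis),((Oryzias_niger,Cuon_albus),Abies_giganteus)),(Listeria_elegans,(Sinapis_nanus,Avena_major))))).
The smallest clade enclosing all 3 is (Takifugu_albus,((Hylobates_montanus,Zea_robustus),(((Lycaon_litoralis,Salmo_viridis),((Oryzias_niger,Cuon_albus),Abies_giganteus)),(Listeria_elegans,(Sinapis_nanus,Avena_major))))); the answer is its 11 terminal taxa in alphabetical order.

Abies_giganteus, Avena_major, Cuon_albus, Hylobates_montanus, Listeria_elegans, Lycaon_litoralis, Oryzias_niger, Salmo_viridis, Sinapis_nanus, Takifugu_albus, Zea_robustus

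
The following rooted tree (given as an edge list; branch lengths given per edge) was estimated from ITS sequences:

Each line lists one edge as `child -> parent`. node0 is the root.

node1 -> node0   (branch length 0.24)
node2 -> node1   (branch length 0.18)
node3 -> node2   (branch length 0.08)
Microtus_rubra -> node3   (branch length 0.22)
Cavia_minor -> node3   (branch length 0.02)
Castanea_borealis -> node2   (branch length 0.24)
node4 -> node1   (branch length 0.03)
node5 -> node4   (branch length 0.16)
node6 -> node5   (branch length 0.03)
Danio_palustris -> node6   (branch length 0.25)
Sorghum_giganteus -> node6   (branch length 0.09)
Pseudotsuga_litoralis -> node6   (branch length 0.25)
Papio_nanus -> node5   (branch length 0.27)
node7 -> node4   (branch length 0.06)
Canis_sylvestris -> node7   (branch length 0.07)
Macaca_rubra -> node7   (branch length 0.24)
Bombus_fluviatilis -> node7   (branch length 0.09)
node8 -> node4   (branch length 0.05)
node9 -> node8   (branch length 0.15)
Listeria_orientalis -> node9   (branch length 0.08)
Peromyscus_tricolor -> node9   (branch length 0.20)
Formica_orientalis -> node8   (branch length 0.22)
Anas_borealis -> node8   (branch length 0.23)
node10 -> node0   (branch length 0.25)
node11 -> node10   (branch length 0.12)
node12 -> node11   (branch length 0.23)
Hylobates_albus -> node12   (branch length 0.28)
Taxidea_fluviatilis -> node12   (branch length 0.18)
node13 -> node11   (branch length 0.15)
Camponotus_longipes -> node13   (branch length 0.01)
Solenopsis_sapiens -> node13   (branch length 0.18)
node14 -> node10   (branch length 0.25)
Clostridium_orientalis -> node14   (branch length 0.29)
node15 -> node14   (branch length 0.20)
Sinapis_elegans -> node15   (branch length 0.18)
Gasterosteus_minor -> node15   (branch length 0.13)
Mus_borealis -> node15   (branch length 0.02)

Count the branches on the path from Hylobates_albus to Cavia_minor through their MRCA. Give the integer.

8

The MRCA of Hylobates_albus and Cavia_minor is the root of the tree.
From Hylobates_albus up to that node: 4 branches. From Cavia_minor up to the same node: 4 branches. Total: 4 + 4 = 8.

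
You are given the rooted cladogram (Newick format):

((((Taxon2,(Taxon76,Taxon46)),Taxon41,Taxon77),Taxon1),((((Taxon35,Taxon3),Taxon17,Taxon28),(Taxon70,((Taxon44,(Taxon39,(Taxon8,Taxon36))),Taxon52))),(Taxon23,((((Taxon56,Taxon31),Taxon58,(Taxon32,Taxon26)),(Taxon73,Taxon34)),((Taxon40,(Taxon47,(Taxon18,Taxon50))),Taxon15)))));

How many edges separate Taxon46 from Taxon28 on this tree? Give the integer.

9

The MRCA of Taxon46 and Taxon28 is the root of the tree.
From Taxon46 up to that node: 5 branches. From Taxon28 up to the same node: 4 branches. Total: 5 + 4 = 9.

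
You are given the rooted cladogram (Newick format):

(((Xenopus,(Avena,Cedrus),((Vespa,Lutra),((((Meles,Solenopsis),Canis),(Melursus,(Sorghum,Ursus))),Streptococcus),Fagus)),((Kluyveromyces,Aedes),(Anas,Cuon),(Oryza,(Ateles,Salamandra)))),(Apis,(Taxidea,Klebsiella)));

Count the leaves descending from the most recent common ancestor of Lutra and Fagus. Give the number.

The MRCA of Lutra and Fagus is the node subtending ((Vespa,Lutra),((((Meles,Solenopsis),Canis),(Melursus,(Sorghum,Ursus))),Streptococcus),Fagus).
That clade contains 10 terminal taxa: Canis, Fagus, Lutra, Meles, Melursus, Solenopsis, Sorghum, Streptococcus, Ursus, Vespa.

10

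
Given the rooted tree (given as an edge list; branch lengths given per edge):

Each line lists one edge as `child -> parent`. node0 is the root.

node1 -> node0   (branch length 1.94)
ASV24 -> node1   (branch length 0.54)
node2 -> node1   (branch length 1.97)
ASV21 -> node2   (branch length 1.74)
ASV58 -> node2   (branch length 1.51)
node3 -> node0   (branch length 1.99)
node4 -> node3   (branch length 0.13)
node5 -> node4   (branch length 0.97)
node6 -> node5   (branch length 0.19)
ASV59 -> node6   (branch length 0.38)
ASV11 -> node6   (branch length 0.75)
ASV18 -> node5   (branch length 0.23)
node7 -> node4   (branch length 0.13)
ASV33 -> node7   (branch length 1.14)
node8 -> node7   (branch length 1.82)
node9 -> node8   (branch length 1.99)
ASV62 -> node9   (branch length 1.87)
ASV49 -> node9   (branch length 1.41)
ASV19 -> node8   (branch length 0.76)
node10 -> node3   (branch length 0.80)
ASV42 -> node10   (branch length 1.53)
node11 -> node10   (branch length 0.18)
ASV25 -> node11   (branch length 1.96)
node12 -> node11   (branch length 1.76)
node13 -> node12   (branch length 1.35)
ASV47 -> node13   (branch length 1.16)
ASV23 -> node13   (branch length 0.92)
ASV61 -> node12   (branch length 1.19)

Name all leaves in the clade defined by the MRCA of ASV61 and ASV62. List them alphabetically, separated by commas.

ASV11, ASV18, ASV19, ASV23, ASV25, ASV33, ASV42, ASV47, ASV49, ASV59, ASV61, ASV62

Tracing ASV61: it sits inside ((ASV47,ASV23),ASV61).
Tracing ASV62: it sits inside (ASV62,ASV49).
The smallest clade enclosing both is ((((ASV59,ASV11),ASV18),(ASV33,((ASV62,ASV49),ASV19))),(ASV42,(ASV25,((ASV47,ASV23),ASV61)))); the answer is its 12 terminal taxa in alphabetical order.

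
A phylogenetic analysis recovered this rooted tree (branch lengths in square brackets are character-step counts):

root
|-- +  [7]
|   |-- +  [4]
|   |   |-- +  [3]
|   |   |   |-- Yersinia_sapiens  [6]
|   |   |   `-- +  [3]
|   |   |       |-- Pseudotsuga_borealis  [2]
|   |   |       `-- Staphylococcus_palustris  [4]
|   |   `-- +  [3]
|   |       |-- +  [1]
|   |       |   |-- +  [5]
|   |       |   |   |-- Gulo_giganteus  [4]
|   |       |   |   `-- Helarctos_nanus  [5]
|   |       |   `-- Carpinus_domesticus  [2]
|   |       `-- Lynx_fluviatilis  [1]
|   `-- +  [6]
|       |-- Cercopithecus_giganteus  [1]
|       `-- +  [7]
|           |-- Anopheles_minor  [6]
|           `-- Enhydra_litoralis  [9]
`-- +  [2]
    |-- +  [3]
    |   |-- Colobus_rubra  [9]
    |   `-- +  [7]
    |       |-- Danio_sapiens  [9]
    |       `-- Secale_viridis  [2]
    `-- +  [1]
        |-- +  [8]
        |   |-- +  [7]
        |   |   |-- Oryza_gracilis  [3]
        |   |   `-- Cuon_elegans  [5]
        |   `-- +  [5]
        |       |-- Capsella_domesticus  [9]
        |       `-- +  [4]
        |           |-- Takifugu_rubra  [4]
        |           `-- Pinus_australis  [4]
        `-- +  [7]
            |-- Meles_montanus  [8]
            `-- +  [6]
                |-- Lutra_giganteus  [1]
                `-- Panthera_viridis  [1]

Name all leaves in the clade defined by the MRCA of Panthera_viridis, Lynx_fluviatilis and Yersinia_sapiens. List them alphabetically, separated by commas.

Tracing Panthera_viridis: it sits inside (Lutra_giganteus,Panthera_viridis).
Tracing Lynx_fluviatilis: it sits inside (((Gulo_giganteus,Helarctos_nanus),Carpinus_domesticus),Lynx_fluviatilis).
Tracing Yersinia_sapiens: it sits inside (Yersinia_sapiens,(Pseudotsuga_borealis,Staphylococcus_palustris)).
The smallest clade enclosing all 3 is the whole tree (their MRCA is the root), so the answer is all 21 tips in alphabetical order.

Anopheles_minor, Capsella_domesticus, Carpinus_domesticus, Cercopithecus_giganteus, Colobus_rubra, Cuon_elegans, Danio_sapiens, Enhydra_litoralis, Gulo_giganteus, Helarctos_nanus, Lutra_giganteus, Lynx_fluviatilis, Meles_montanus, Oryza_gracilis, Panthera_viridis, Pinus_australis, Pseudotsuga_borealis, Secale_viridis, Staphylococcus_palustris, Takifugu_rubra, Yersinia_sapiens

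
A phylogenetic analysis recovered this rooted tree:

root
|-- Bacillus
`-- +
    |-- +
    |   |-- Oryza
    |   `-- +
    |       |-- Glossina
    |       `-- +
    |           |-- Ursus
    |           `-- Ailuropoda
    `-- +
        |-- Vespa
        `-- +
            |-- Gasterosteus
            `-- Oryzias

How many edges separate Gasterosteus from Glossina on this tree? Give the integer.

The MRCA of Gasterosteus and Glossina is the node subtending ((Oryza,(Glossina,(Ursus,Ailuropoda))),(Vespa,(Gasterosteus,Oryzias))).
From Gasterosteus up to that node: 3 branches. From Glossina up to the same node: 3 branches. Total: 3 + 3 = 6.

6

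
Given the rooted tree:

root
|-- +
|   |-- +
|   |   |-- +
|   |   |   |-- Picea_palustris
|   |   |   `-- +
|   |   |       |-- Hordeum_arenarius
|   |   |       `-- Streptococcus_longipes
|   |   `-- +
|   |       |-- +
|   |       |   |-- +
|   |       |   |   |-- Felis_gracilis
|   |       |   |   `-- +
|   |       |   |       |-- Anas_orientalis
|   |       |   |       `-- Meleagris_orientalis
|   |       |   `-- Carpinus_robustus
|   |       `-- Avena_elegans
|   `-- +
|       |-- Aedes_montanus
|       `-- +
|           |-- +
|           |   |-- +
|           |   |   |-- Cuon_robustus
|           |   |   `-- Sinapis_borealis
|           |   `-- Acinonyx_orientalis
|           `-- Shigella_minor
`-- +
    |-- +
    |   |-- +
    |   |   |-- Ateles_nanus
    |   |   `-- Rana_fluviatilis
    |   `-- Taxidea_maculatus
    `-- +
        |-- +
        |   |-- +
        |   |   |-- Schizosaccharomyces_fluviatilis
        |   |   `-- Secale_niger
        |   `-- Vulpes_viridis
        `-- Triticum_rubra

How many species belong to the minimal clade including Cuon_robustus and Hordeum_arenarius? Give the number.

The MRCA of Cuon_robustus and Hordeum_arenarius is the node subtending (((Picea_palustris,(Hordeum_arenarius,Streptococcus_longipes)),(((Felis_gracilis,(Anas_orientalis,Meleagris_orientalis)),Carpinus_robustus),Avena_elegans)),(Aedes_montanus,(((Cuon_robustus,Sinapis_borealis),Acinonyx_orientalis),Shigella_minor))).
That clade contains 13 terminal taxa: Acinonyx_orientalis, Aedes_montanus, Anas_orientalis, Avena_elegans, Carpinus_robustus, Cuon_robustus, Felis_gracilis, Hordeum_arenarius, Meleagris_orientalis, Picea_palustris, Shigella_minor, Sinapis_borealis, Streptococcus_longipes.

13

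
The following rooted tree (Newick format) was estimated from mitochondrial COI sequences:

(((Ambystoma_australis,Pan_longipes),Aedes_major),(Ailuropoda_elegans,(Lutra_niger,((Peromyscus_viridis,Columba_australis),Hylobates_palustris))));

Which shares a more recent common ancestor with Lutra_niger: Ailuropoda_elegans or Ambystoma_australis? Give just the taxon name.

Ailuropoda_elegans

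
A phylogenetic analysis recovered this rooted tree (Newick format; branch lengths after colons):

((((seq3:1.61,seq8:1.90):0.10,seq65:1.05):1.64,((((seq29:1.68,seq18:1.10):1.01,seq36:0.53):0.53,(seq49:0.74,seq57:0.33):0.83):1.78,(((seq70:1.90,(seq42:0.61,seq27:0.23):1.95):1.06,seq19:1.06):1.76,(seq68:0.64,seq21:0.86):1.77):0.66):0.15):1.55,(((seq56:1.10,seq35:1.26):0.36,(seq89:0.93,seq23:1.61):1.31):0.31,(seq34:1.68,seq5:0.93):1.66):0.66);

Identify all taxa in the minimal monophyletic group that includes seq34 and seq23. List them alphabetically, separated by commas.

Tracing seq34: it sits inside (seq34,seq5).
Tracing seq23: it sits inside (seq89,seq23).
The smallest clade enclosing both is (((seq56,seq35),(seq89,seq23)),(seq34,seq5)); the answer is its 6 terminal taxa in alphabetical order.

seq23, seq34, seq35, seq5, seq56, seq89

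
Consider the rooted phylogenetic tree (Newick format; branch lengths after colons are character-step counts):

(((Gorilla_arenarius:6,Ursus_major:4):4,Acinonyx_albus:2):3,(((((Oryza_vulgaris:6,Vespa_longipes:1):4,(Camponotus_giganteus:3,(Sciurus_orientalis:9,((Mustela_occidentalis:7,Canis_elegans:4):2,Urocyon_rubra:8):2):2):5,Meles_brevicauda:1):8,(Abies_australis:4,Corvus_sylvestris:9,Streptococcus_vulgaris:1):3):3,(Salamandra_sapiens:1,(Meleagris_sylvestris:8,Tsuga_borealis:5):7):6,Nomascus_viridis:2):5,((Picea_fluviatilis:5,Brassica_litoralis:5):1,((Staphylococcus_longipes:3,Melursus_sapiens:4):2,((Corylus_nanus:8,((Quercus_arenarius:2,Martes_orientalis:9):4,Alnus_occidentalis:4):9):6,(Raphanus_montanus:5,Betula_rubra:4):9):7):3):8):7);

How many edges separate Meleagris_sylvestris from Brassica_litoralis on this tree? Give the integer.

7

The MRCA of Meleagris_sylvestris and Brassica_litoralis is the node subtending (((((Oryza_vulgaris,Vespa_longipes),(Camponotus_giganteus,(Sciurus_orientalis,((Mustela_occidentalis,Canis_elegans),Urocyon_rubra))),Meles_brevicauda),(Abies_australis,Corvus_sylvestris,Streptococcus_vulgaris)),(Salamandra_sapiens,(Meleagris_sylvestris,Tsuga_borealis)),Nomascus_viridis),((Picea_fluviatilis,Brassica_litoralis),((Staphylococcus_longipes,Melursus_sapiens),((Corylus_nanus,((Quercus_arenarius,Martes_orientalis),Alnus_occidentalis)),(Raphanus_montanus,Betula_rubra))))).
From Meleagris_sylvestris up to that node: 4 branches. From Brassica_litoralis up to the same node: 3 branches. Total: 4 + 3 = 7.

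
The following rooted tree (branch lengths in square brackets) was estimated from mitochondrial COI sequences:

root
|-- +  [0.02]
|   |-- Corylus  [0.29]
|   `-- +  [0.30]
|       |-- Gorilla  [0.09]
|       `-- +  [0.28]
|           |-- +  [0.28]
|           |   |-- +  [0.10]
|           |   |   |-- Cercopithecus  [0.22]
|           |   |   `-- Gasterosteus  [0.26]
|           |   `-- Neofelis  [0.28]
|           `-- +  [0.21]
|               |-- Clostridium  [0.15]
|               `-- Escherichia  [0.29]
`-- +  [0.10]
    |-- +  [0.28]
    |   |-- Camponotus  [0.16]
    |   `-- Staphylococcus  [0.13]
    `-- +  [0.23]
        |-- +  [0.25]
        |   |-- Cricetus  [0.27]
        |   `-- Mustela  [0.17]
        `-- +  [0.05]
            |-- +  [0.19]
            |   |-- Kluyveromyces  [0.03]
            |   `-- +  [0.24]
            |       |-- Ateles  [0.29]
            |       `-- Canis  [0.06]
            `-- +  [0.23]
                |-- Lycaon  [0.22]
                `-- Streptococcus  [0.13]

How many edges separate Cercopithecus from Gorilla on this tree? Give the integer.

5

The MRCA of Cercopithecus and Gorilla is the node subtending (Gorilla,(((Cercopithecus,Gasterosteus),Neofelis),(Clostridium,Escherichia))).
From Cercopithecus up to that node: 4 branches. From Gorilla up to the same node: 1 branch. Total: 4 + 1 = 5.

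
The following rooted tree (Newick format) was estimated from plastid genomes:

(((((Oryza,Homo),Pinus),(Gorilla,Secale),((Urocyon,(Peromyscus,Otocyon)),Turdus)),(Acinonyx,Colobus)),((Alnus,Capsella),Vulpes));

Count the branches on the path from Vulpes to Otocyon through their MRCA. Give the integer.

The MRCA of Vulpes and Otocyon is the root of the tree.
From Vulpes up to that node: 2 branches. From Otocyon up to the same node: 6 branches. Total: 2 + 6 = 8.

8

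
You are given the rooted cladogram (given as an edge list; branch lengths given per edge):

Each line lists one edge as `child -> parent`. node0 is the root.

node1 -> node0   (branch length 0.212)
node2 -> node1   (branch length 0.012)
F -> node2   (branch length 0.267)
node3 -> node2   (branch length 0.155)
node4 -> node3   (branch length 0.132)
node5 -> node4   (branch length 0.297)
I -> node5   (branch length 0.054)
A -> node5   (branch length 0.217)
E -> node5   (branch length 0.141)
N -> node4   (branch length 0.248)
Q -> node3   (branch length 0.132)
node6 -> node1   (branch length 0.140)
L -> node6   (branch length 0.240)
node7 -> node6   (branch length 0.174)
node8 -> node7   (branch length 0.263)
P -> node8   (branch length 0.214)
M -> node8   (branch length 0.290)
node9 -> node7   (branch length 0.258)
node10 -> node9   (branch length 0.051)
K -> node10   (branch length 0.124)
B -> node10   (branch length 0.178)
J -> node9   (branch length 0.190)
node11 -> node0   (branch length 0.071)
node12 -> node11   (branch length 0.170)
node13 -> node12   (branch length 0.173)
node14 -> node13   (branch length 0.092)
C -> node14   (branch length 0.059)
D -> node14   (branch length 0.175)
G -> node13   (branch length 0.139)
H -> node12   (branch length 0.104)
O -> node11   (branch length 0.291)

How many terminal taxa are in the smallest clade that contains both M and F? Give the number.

12

The MRCA of M and F is the node subtending ((F,(((I,A,E),N),Q)),(L,((P,M),((K,B),J)))).
That clade contains 12 terminal taxa: A, B, E, F, I, J, K, L, M, N, P, Q.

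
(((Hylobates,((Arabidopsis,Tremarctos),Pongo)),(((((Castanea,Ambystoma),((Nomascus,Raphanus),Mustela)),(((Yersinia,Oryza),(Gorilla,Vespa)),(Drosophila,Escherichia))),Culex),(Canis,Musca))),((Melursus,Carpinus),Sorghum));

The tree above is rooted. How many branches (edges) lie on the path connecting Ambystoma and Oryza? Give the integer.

7

The MRCA of Ambystoma and Oryza is the node subtending (((Castanea,Ambystoma),((Nomascus,Raphanus),Mustela)),(((Yersinia,Oryza),(Gorilla,Vespa)),(Drosophila,Escherichia))).
From Ambystoma up to that node: 3 branches. From Oryza up to the same node: 4 branches. Total: 3 + 4 = 7.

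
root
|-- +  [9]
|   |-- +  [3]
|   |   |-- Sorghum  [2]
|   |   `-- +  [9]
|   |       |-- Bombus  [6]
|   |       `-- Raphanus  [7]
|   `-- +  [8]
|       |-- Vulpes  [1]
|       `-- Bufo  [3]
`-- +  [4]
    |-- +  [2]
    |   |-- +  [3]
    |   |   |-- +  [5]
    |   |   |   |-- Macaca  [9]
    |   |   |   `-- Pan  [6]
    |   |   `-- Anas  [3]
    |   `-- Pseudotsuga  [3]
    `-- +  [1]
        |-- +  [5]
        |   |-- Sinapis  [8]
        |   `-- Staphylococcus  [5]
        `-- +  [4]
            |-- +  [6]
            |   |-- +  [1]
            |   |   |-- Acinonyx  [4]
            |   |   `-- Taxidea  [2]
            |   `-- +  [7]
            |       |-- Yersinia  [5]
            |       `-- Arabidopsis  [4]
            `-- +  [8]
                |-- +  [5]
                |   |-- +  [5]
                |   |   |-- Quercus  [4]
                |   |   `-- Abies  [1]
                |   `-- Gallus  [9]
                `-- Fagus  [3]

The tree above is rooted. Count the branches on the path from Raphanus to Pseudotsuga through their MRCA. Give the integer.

The MRCA of Raphanus and Pseudotsuga is the root of the tree.
From Raphanus up to that node: 4 branches. From Pseudotsuga up to the same node: 3 branches. Total: 4 + 3 = 7.

7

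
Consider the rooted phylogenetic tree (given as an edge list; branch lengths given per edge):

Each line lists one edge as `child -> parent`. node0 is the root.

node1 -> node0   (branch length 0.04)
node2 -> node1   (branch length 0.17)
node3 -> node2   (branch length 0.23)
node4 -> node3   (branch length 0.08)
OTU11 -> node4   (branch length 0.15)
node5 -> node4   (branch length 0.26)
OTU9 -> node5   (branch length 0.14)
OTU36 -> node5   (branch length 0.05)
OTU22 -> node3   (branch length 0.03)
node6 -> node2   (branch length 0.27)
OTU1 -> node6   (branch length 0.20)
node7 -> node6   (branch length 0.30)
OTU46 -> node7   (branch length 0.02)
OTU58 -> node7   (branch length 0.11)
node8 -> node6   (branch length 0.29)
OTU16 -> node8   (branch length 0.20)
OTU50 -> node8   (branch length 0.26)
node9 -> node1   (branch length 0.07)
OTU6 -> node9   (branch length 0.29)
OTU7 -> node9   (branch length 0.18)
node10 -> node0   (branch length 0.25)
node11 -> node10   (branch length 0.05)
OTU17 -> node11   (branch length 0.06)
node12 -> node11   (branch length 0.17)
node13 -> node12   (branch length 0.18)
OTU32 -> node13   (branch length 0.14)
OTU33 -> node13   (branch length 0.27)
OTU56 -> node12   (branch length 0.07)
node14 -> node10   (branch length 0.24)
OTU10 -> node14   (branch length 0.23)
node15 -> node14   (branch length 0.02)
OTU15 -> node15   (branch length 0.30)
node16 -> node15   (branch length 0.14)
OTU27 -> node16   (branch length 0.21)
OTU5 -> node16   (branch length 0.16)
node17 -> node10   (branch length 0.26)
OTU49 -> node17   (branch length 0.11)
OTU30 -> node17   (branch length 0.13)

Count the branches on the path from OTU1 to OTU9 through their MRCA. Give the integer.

The MRCA of OTU1 and OTU9 is the node subtending (((OTU11,(OTU9,OTU36)),OTU22),(OTU1,(OTU46,OTU58),(OTU16,OTU50))).
From OTU1 up to that node: 2 branches. From OTU9 up to the same node: 4 branches. Total: 2 + 4 = 6.

6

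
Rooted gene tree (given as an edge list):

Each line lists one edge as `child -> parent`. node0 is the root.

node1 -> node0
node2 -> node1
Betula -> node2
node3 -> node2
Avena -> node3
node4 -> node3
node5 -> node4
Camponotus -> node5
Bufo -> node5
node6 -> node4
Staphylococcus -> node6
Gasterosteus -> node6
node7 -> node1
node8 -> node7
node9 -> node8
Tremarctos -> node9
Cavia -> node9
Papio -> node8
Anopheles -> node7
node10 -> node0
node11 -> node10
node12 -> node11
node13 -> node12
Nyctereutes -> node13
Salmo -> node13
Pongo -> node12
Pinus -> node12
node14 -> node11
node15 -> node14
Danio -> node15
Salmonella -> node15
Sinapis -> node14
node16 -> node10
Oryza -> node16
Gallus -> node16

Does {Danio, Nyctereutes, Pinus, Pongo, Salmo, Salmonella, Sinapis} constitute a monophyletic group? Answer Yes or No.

The most recent common ancestor of these taxa subtends (((Nyctereutes,Salmo),Pongo,Pinus),((Danio,Salmonella),Sinapis)).
That clade has exactly 7 tips — every listed taxon and nothing else — so the group is monophyletic.

Yes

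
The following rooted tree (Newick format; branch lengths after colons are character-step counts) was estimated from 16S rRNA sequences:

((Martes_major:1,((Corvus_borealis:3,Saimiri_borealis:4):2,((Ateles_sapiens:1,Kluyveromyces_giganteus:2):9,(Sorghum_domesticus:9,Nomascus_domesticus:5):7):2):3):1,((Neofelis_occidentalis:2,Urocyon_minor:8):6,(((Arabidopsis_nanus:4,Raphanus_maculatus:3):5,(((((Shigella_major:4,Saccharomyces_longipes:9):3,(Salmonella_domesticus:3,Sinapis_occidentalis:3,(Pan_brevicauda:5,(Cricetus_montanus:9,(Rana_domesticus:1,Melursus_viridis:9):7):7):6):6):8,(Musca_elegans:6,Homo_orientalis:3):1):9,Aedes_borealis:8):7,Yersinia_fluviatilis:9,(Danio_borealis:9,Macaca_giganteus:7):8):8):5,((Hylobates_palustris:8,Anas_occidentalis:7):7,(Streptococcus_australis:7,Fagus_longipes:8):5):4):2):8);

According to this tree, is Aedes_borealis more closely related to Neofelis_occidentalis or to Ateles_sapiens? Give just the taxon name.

The MRCA of Aedes_borealis and Neofelis_occidentalis subtends ((Neofelis_occidentalis,Urocyon_minor),(((Arabidopsis_nanus,Raphanus_maculatus),(((((Shigella_major,Saccharomyces_longipes),(Salmonella_domesticus,Sinapis_occidentalis,(Pan_brevicauda,(Cricetus_montanus,(Rana_domesticus,Melursus_viridis))))),(Musca_elegans,Homo_orientalis)),Aedes_borealis),Yersinia_fluviatilis,(Danio_borealis,Macaca_giganteus))),((Hylobates_palustris,Anas_occidentalis),(Streptococcus_australis,Fagus_longipes)))) (22 taxa).
The MRCA of Aedes_borealis and Ateles_sapiens is the root, subtending the entire tree (29 taxa).
The first is nested inside the second, so Aedes_borealis shares a more recent common ancestor with Neofelis_occidentalis.

Neofelis_occidentalis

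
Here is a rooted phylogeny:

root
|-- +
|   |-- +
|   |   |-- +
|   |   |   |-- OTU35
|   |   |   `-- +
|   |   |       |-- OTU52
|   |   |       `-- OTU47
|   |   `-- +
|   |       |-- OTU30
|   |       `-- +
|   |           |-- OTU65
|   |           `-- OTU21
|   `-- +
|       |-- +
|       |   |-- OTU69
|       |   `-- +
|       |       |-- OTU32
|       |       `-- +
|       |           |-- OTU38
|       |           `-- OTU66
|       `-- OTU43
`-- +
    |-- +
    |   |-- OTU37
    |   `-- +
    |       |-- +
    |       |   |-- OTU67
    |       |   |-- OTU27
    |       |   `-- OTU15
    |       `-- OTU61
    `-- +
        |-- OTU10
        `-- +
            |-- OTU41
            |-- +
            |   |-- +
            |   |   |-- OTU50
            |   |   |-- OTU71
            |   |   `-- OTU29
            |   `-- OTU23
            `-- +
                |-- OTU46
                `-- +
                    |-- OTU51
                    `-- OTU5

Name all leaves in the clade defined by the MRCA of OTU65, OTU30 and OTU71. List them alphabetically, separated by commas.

Tracing OTU65: it sits inside (OTU65,OTU21).
Tracing OTU30: it sits inside (OTU30,(OTU65,OTU21)).
Tracing OTU71: it sits inside (OTU50,OTU71,OTU29).
The smallest clade enclosing all 3 is the whole tree (their MRCA is the root), so the answer is all 25 tips in alphabetical order.

OTU10, OTU15, OTU21, OTU23, OTU27, OTU29, OTU30, OTU32, OTU35, OTU37, OTU38, OTU41, OTU43, OTU46, OTU47, OTU5, OTU50, OTU51, OTU52, OTU61, OTU65, OTU66, OTU67, OTU69, OTU71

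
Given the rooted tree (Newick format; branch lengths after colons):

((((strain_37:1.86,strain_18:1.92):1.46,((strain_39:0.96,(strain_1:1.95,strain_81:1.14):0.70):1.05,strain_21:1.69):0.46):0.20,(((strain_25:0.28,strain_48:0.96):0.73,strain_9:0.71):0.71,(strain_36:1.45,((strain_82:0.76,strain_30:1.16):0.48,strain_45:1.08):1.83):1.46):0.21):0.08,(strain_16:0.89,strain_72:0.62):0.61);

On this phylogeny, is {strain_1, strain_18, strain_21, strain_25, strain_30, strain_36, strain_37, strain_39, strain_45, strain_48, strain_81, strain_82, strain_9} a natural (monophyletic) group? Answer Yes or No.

The most recent common ancestor of these taxa subtends (((strain_37,strain_18),((strain_39,(strain_1,strain_81)),strain_21)),(((strain_25,strain_48),strain_9),(strain_36,((strain_82,strain_30),strain_45)))).
That clade has exactly 13 tips — every listed taxon and nothing else — so the group is monophyletic.

Yes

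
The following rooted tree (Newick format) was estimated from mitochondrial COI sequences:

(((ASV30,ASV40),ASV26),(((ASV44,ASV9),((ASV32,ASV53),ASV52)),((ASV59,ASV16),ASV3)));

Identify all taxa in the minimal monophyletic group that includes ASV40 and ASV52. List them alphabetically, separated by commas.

ASV16, ASV26, ASV3, ASV30, ASV32, ASV40, ASV44, ASV52, ASV53, ASV59, ASV9

Tracing ASV40: it sits inside (ASV30,ASV40).
Tracing ASV52: it sits inside ((ASV32,ASV53),ASV52).
The smallest clade enclosing both is the whole tree (their MRCA is the root), so the answer is all 11 tips in alphabetical order.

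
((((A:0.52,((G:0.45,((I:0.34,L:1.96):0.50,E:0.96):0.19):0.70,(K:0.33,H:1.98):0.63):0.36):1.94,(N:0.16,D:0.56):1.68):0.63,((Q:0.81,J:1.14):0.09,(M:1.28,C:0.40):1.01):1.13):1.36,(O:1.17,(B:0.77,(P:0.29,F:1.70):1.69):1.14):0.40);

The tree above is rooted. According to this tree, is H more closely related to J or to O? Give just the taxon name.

The MRCA of H and J subtends (((A,((G,((I,L),E)),(K,H))),(N,D)),((Q,J),(M,C))) (13 taxa).
The MRCA of H and O is the root, subtending the entire tree (17 taxa).
The first is nested inside the second, so H shares a more recent common ancestor with J.

J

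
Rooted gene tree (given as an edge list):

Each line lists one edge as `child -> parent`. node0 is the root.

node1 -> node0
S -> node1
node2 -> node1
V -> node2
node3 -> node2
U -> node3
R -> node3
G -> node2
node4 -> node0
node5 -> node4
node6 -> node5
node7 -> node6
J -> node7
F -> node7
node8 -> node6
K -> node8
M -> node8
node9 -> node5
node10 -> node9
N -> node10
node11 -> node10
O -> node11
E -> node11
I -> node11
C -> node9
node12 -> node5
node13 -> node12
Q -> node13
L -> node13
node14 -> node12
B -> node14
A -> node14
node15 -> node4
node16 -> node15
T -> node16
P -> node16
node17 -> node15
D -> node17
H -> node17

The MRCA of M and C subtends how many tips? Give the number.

13

The MRCA of M and C is the node subtending (((J,F),(K,M)),((N,(O,E,I)),C),((Q,L),(B,A))).
That clade contains 13 terminal taxa: A, B, C, E, F, I, J, K, L, M, N, O, Q.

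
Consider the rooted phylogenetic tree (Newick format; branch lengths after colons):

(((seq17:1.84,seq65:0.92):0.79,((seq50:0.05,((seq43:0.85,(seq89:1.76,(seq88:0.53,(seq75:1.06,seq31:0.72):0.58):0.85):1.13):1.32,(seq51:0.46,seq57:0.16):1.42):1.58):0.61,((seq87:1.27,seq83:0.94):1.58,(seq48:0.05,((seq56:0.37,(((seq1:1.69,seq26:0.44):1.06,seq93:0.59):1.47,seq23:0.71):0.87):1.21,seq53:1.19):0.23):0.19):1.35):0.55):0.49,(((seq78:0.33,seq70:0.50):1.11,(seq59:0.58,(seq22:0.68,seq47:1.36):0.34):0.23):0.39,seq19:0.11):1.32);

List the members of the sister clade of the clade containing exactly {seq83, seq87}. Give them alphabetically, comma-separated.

seq1, seq23, seq26, seq48, seq53, seq56, seq93

The clade containing exactly {seq83, seq87} attaches to the tree at the node subtending ((seq87,seq83),(seq48,((seq56,(((seq1,seq26),seq93),seq23)),seq53))).
The other lineage descending from that same node — the sister group — is (seq48,((seq56,(((seq1,seq26),seq93),seq23)),seq53)); its 7 tips in alphabetical order are the answer.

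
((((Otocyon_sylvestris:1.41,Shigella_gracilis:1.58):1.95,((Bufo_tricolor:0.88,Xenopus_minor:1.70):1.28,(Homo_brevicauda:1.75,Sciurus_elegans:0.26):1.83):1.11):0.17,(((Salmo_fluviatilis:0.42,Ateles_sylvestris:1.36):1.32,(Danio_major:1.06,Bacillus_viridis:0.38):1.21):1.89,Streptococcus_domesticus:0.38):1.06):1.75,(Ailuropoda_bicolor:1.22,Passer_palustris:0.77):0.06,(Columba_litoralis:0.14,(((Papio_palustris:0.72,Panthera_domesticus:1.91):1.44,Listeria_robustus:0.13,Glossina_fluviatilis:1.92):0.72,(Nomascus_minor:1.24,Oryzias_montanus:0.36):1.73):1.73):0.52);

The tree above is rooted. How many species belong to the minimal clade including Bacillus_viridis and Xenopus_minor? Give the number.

11

The MRCA of Bacillus_viridis and Xenopus_minor is the node subtending (((Otocyon_sylvestris,Shigella_gracilis),((Bufo_tricolor,Xenopus_minor),(Homo_brevicauda,Sciurus_elegans))),(((Salmo_fluviatilis,Ateles_sylvestris),(Danio_major,Bacillus_viridis)),Streptococcus_domesticus)).
That clade contains 11 terminal taxa: Ateles_sylvestris, Bacillus_viridis, Bufo_tricolor, Danio_major, Homo_brevicauda, Otocyon_sylvestris, Salmo_fluviatilis, Sciurus_elegans, Shigella_gracilis, Streptococcus_domesticus, Xenopus_minor.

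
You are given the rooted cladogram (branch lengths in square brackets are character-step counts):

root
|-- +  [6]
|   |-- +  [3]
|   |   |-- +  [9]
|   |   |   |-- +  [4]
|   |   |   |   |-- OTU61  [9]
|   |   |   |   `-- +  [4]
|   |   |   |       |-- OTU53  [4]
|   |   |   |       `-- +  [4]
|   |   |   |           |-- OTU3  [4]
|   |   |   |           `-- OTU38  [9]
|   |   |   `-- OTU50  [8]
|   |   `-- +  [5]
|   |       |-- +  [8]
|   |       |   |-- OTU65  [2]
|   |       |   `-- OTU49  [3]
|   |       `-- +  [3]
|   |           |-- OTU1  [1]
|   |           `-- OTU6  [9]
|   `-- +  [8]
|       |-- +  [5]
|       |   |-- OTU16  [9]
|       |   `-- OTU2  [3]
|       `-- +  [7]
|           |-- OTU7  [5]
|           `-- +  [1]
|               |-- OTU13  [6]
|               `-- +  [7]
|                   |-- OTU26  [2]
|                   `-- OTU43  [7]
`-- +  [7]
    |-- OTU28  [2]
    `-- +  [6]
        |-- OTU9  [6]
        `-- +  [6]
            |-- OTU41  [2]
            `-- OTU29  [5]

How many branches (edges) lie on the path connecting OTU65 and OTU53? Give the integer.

7

The MRCA of OTU65 and OTU53 is the node subtending (((OTU61,(OTU53,(OTU3,OTU38))),OTU50),((OTU65,OTU49),(OTU1,OTU6))).
From OTU65 up to that node: 3 branches. From OTU53 up to the same node: 4 branches. Total: 3 + 4 = 7.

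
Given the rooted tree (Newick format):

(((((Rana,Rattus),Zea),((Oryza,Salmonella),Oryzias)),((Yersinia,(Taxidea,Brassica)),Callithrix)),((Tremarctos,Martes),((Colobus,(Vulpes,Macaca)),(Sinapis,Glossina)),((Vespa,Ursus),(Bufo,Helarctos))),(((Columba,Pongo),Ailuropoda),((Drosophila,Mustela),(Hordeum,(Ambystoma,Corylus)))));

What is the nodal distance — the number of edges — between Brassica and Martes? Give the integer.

8

The MRCA of Brassica and Martes is the root of the tree.
From Brassica up to that node: 5 branches. From Martes up to the same node: 3 branches. Total: 5 + 3 = 8.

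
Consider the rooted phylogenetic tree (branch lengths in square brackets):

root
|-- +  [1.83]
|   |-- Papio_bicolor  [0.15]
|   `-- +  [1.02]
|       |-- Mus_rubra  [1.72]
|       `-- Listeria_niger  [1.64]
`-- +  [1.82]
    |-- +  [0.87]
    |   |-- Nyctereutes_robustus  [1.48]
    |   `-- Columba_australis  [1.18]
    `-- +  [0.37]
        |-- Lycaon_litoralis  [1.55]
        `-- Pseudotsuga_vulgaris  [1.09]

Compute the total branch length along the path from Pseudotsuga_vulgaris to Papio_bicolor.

5.26

The path runs Pseudotsuga_vulgaris → … → MRCA → … → Papio_bicolor; the MRCA is the root of the tree.
Branch lengths along that path: 1.09 + 0.37 + 1.82 + 1.83 + 0.15 = 5.26.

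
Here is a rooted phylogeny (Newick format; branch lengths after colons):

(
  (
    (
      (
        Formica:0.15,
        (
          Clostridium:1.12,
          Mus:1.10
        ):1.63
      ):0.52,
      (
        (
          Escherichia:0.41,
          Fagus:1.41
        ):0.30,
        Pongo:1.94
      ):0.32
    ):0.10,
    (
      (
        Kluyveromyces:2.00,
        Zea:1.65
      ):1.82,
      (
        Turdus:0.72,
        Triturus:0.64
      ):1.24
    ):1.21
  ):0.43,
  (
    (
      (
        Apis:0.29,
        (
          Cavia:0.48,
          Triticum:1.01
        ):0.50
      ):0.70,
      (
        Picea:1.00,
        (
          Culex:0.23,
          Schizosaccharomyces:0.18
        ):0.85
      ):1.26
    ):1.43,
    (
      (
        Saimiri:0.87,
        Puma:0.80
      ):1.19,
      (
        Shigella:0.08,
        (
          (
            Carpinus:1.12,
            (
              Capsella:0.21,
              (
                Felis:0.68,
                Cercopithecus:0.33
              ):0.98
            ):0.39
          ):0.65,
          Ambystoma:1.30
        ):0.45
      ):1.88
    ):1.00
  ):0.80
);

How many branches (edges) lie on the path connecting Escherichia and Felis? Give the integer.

The MRCA of Escherichia and Felis is the root of the tree.
From Escherichia up to that node: 5 branches. From Felis up to the same node: 8 branches. Total: 5 + 8 = 13.

13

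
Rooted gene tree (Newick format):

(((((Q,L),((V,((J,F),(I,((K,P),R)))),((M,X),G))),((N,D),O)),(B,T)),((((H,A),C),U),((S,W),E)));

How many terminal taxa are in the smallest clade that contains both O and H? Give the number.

24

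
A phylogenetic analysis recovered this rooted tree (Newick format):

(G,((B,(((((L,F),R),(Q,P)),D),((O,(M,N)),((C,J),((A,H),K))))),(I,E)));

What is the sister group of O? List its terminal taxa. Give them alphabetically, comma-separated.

M, N

O attaches to the tree at the node subtending (O,(M,N)).
The other lineage descending from that same node — the sister group — is (M,N); its 2 tips in alphabetical order are the answer.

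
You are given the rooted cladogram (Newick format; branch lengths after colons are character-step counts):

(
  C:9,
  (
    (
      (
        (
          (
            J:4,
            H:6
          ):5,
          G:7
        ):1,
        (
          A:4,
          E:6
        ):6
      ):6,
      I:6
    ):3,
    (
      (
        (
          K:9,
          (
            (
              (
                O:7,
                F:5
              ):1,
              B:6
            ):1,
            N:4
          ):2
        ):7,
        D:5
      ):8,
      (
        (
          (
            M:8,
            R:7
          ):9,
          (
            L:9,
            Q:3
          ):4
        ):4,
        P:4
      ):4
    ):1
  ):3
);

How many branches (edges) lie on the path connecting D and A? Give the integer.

7

The MRCA of D and A is the node subtending (((((J,H),G),(A,E)),I),(((K,(((O,F),B),N)),D),(((M,R),(L,Q)),P))).
From D up to that node: 3 branches. From A up to the same node: 4 branches. Total: 3 + 4 = 7.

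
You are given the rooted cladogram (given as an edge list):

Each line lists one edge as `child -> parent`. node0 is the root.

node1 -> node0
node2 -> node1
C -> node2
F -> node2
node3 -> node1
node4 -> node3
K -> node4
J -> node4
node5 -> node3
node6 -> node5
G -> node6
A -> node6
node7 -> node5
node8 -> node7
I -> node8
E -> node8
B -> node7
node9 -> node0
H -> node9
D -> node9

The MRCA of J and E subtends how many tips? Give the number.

7

The MRCA of J and E is the node subtending ((K,J),((G,A),((I,E),B))).
That clade contains 7 terminal taxa: A, B, E, G, I, J, K.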